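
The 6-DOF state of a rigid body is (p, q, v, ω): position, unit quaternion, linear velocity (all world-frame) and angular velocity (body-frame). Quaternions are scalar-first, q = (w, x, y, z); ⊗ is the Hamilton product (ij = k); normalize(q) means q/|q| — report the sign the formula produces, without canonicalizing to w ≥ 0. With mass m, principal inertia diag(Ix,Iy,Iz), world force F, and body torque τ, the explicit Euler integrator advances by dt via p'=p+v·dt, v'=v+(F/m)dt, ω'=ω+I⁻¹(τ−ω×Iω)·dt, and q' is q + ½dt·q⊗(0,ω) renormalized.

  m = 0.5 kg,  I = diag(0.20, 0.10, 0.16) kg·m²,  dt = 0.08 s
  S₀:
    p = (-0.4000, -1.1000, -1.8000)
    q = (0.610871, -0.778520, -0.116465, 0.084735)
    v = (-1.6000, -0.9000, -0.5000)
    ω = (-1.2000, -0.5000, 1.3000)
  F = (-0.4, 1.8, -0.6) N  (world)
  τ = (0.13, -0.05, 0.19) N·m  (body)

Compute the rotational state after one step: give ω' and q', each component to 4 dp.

ω×(Iω) gyroscopic = (-0.0390, -0.0624, -0.0600)
(τ − ω×Iω)/I = (0.8450, 0.1240, 1.5625)
ω + α·dt = (-1.1324, -0.4901, 1.4250)
2q̇ = q⊗(0,ω) = (-1.1026120, -0.8420822, 0.6049585, 1.0436343)
q' = normalize(q + ½dt·q⊗(0,ω)) = (0.5652, -0.8100, -0.0920, 0.1261)

ω' = (-1.1324, -0.4901, 1.4250)
q' = (0.5652, -0.8100, -0.0920, 0.1261)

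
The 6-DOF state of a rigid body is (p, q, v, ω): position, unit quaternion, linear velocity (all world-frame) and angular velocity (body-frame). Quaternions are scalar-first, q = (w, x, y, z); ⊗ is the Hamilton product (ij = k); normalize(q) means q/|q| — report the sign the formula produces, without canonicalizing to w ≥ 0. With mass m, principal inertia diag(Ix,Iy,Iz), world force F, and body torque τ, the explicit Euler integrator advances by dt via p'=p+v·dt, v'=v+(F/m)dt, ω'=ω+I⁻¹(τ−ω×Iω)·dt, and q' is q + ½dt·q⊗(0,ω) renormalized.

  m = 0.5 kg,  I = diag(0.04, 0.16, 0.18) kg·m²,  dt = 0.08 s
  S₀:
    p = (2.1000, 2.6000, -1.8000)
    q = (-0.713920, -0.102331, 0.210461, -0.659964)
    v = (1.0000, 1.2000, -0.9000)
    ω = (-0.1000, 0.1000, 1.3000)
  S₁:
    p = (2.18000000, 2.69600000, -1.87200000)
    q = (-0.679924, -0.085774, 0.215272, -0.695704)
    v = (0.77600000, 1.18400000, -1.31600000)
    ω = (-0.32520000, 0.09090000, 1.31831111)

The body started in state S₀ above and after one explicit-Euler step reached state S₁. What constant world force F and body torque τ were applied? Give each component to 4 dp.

velocity change Δv = (-0.22400000, -0.01600000, -0.41600000)
applied force F = (-1.4000, -0.1000, -2.6000)
ω₁ − ω₀ = (-0.22520000, -0.00910000, 0.01831111)
applied torque τ = (-0.1100, 0.0000, 0.0400)

F = (-1.4000, -0.1000, -2.6000)
τ = (-0.1100, 0.0000, 0.0400)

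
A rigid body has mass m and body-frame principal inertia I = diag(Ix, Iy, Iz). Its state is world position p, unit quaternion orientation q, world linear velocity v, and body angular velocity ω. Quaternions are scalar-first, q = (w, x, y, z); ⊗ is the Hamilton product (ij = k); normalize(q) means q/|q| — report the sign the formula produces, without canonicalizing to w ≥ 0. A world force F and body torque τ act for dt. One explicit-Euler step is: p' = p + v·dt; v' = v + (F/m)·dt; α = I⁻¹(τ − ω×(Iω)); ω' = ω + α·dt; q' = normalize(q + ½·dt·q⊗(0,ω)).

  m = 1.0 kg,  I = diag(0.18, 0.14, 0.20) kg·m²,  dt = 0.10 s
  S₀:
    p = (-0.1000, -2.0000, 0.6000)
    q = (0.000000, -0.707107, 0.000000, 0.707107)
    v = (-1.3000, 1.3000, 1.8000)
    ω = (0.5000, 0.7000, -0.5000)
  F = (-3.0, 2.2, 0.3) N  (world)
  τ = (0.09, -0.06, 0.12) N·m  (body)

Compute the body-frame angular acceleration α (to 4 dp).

α = (0.6167, -0.4643, 0.6700)

gyro term ω×Iω = (-0.0210, 0.0050, -0.0140)
α = I⁻¹(τ − ω×Iω) = (0.6167, -0.4643, 0.6700)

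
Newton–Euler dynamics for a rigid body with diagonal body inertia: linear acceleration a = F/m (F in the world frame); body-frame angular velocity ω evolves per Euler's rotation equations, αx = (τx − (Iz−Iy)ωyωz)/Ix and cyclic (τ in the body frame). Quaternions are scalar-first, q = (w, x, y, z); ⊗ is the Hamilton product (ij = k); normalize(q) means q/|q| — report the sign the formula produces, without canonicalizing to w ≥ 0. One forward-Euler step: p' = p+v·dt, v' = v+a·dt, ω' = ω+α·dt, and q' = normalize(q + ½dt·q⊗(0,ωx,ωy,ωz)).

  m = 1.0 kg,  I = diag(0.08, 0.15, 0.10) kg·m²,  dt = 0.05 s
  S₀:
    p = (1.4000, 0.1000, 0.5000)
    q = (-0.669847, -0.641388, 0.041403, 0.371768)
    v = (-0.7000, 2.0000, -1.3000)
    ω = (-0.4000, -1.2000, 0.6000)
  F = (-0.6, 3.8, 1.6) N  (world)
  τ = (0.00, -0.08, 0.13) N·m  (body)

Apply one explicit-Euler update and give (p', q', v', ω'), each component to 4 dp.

precession coupling ω×(Iω) = (0.0360, 0.0048, 0.0336)
α = I⁻¹(τ − ω×Iω) = (-0.4500, -0.5653, 0.9640)
new body rate ω' = (-0.4225, -1.2283, 0.6482)
2q̇ = q⊗(0,ω) = (-0.4299324, 0.7389022, 1.0399420, 0.3843186)
q + ½dt·q⊗(0,ω), renormalized = (-0.6802, -0.6225, 0.0674, 0.3811)
new position p' = (1.3650, 0.2000, 0.4350)
v + (F/m)dt = (-0.7300, 2.1900, -1.2200)

p' = (1.3650, 0.2000, 0.4350)
q' = (-0.6802, -0.6225, 0.0674, 0.3811)
v' = (-0.7300, 2.1900, -1.2200)
ω' = (-0.4225, -1.2283, 0.6482)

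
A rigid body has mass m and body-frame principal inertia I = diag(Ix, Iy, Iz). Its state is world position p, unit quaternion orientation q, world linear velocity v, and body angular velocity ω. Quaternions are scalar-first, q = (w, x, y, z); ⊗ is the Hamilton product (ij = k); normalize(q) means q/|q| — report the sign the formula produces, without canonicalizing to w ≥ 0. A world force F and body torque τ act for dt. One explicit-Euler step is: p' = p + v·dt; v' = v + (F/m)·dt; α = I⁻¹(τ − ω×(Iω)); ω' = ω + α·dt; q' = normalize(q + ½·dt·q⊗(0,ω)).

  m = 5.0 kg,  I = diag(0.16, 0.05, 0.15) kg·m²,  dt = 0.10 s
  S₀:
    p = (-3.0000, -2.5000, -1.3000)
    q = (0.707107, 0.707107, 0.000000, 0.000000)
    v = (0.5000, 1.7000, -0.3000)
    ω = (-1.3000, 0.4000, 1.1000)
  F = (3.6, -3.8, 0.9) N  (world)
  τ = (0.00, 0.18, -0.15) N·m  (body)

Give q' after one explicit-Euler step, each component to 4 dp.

q⊗(0,ω) = (0.9192391, -0.9192391, -0.4949749, 1.0606605)
q' = normalize(q + ½dt·q⊗(0,ω)) = (0.7502, 0.6586, -0.0247, 0.0528)

q' = (0.7502, 0.6586, -0.0247, 0.0528)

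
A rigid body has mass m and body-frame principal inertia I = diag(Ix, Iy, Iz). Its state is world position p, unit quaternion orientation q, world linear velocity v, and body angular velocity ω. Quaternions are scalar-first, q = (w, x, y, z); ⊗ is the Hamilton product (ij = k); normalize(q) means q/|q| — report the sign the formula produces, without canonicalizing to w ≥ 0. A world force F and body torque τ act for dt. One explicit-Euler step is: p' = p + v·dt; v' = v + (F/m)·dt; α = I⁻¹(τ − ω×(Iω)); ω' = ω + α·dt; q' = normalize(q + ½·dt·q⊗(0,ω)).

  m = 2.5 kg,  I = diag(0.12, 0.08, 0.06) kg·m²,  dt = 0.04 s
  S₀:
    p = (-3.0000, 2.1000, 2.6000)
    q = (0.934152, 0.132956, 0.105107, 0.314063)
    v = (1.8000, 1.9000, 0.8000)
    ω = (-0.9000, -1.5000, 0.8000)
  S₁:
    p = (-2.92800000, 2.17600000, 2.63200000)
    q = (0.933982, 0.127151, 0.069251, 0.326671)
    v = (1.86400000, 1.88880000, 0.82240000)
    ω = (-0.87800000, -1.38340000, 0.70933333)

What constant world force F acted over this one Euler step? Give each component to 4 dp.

Δv = v₁−v₀ = (0.06400000, -0.01120000, 0.02240000)
applied force F = (4.0000, -0.7000, 1.4000)

F = (4.0000, -0.7000, 1.4000)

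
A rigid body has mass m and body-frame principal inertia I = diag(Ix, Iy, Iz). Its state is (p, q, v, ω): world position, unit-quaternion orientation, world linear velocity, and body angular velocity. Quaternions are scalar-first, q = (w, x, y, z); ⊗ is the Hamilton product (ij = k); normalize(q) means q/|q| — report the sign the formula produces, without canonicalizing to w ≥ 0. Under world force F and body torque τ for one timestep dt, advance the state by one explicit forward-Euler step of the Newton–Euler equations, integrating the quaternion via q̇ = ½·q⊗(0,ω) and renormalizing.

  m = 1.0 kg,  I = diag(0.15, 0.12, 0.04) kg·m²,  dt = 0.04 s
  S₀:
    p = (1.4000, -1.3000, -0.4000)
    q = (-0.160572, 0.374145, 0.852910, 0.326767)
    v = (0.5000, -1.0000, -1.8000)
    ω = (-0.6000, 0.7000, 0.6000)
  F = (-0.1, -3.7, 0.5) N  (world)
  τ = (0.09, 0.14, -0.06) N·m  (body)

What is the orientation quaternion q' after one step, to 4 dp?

q' = (-0.1719, 0.3816, 0.8420, 0.3402)

q⊗(0,ω) = (-0.5686102, 0.3793523, -0.5329476, 0.6773043)
q + ½dt·q⊗(0,ω), renormalized = (-0.1719, 0.3816, 0.8420, 0.3402)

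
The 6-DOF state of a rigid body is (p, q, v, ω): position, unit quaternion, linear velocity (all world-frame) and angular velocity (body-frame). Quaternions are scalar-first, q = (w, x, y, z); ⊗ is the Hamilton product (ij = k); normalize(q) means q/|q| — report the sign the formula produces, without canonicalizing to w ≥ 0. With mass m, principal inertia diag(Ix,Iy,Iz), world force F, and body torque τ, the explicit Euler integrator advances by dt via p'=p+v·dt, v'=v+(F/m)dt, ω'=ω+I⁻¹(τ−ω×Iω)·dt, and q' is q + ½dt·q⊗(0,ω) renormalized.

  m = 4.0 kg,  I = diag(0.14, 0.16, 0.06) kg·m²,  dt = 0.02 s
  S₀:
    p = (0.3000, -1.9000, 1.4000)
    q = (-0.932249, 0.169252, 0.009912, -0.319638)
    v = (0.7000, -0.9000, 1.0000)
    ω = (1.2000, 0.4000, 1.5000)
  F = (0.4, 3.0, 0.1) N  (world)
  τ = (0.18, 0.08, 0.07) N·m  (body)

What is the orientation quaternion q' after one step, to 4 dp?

q' = (-0.9293, 0.1595, -0.0002, -0.3330)

Hamilton product q⊗(0,ω) = (0.2723898, -0.9759756, -1.0103432, -1.3425671)
q' = normalize(q + ½dt·q⊗(0,ω)) = (-0.9293, 0.1595, -0.0002, -0.3330)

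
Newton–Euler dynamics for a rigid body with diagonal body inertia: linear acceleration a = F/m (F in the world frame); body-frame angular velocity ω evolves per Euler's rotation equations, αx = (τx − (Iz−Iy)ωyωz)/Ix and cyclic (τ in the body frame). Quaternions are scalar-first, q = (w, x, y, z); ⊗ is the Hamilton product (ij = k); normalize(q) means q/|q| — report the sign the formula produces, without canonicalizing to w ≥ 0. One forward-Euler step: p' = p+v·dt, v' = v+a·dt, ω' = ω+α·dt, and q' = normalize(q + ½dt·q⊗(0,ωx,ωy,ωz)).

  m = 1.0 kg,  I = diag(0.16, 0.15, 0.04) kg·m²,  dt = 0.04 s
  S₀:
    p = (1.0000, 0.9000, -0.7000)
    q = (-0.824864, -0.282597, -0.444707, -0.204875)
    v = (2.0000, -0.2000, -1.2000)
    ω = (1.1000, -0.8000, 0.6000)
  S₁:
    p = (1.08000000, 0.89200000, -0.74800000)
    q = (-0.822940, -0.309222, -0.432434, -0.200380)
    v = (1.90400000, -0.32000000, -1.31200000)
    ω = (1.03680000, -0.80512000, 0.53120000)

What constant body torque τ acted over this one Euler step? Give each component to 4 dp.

ω₁ − ω₀ = (-0.06320000, -0.00512000, -0.06880000)
gyro term ω₀×Iω₀ = (0.0528, 0.0792, 0.0088)
applied torque τ = (-0.2000, 0.0600, -0.0600)

τ = (-0.2000, 0.0600, -0.0600)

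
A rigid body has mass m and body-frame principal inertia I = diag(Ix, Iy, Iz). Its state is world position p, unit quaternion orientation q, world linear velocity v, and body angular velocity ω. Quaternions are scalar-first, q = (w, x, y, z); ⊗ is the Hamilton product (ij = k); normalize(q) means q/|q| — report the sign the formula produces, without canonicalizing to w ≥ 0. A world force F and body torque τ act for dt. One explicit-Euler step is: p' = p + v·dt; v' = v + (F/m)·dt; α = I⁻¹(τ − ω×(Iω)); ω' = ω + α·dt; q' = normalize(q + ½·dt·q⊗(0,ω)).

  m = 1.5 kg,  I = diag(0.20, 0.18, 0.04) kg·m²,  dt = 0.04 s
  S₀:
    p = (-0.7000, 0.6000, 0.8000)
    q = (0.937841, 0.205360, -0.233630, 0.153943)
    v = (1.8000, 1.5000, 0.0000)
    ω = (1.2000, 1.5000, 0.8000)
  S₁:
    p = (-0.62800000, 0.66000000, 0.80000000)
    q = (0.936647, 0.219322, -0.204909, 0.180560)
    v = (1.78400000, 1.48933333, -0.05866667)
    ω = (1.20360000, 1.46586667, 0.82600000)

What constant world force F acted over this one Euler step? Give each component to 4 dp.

v₁ − v₀ = (-0.01600000, -0.01066667, -0.05866667)
applied force F = (-0.6000, -0.4000, -2.2000)

F = (-0.6000, -0.4000, -2.2000)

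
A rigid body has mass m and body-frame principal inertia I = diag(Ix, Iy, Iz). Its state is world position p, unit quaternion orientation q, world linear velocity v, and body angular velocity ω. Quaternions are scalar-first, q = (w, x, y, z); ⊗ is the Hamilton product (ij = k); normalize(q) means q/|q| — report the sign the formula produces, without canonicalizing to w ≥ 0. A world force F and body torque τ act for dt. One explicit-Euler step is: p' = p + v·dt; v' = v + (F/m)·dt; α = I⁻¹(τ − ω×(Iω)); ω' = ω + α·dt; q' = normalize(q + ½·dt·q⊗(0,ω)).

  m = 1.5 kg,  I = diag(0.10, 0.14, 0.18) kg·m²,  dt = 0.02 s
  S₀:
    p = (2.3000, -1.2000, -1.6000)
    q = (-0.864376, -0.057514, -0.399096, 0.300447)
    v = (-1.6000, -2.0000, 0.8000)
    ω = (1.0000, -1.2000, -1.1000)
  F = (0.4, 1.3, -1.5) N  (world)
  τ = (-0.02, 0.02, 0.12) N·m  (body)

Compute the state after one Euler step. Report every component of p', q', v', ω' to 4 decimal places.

p' = (2.2680, -1.2400, -1.5840)
q' = (-0.8651, -0.0582, -0.3863, 0.3146)
v' = (-1.5947, -1.9827, 0.7800)
ω' = (0.9854, -1.2097, -1.0813)

p' = p + v·dt = (2.2680, -1.2400, -1.5840)
v' = v + a·dt = (-1.5947, -1.9827, 0.7800)
(τ − ω×Iω)/I = (-0.7280, -0.4857, 0.9333)
new body rate ω' = (0.9854, -1.2097, -1.0813)
Hamilton product q⊗(0,ω) = (-0.0909095, -0.0648340, 1.2744328, 1.4189264)
q + ½dt·q⊗(0,ω), renormalized = (-0.8651, -0.0582, -0.3863, 0.3146)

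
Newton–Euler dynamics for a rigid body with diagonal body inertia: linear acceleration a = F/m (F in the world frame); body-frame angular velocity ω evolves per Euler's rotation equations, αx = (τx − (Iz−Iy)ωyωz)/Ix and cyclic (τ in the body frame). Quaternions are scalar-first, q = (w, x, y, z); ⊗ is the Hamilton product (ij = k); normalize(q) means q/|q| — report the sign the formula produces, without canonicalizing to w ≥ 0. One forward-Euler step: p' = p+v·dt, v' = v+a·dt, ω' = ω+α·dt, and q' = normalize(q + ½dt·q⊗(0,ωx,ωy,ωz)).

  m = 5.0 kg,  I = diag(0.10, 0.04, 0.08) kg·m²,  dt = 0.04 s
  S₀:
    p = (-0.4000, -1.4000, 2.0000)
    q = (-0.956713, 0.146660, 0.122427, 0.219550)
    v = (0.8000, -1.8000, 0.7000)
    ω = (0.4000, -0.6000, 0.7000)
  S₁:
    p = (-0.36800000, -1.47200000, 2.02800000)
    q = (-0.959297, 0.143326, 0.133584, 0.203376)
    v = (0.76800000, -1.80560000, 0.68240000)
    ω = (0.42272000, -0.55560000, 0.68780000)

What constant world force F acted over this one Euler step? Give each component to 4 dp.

F = (-4.0000, -0.7000, -2.2000)

v₁ − v₀ = (-0.03200000, -0.00560000, -0.01760000)
applied force F = (-4.0000, -0.7000, -2.2000)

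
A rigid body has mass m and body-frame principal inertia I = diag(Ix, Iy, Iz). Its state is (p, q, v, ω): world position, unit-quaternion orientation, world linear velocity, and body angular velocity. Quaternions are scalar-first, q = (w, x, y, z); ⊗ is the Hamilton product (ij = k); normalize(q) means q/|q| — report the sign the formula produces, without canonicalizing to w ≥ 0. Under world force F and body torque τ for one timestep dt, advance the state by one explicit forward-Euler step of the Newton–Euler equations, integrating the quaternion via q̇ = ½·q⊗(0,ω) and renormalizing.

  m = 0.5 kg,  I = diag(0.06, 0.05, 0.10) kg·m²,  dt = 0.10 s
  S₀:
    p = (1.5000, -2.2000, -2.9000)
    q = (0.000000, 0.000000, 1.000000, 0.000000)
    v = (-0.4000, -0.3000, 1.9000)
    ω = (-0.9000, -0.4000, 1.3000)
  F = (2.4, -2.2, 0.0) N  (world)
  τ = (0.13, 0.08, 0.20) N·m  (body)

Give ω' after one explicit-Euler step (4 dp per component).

ω' = (-0.6400, -0.3336, 1.5036)

ω×(Iω) gyroscopic = (-0.0260, 0.0468, -0.0036)
α = I⁻¹(τ − ω×Iω) = (2.6000, 0.6640, 2.0360)
ω' = ω + α·dt = (-0.6400, -0.3336, 1.5036)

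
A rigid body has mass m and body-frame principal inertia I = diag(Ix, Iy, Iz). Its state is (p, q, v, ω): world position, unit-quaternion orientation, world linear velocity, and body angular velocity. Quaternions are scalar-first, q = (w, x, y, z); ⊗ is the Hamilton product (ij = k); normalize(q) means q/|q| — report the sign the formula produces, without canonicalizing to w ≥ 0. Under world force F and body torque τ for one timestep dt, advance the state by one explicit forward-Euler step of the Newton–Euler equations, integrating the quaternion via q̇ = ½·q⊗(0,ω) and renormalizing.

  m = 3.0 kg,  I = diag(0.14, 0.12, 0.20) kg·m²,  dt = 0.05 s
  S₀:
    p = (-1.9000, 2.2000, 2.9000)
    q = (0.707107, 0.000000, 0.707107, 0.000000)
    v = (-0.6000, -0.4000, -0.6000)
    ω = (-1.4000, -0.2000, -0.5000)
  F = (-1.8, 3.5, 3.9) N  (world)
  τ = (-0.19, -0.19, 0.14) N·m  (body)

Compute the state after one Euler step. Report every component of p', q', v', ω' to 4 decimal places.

p' = (-1.9300, 2.1800, 2.8700)
q' = (0.7101, -0.0336, 0.7031, 0.0159)
v' = (-0.6300, -0.3417, -0.5350)
ω' = (-1.4707, -0.2617, -0.4636)

p' = p + v·dt = (-1.9300, 2.1800, 2.8700)
v + (F/m)dt = (-0.6300, -0.3417, -0.5350)
precession coupling ω×(Iω) = (0.0080, -0.0420, -0.0056)
α = I⁻¹(τ − ω×Iω) = (-1.4143, -1.2333, 0.7280)
ω + α·dt = (-1.4707, -0.2617, -0.4636)
q⊗(0,ω) = (0.1414214, -1.3435033, -0.1414214, 0.6363963)
q + ½dt·q⊗(0,ω), renormalized = (0.7101, -0.0336, 0.7031, 0.0159)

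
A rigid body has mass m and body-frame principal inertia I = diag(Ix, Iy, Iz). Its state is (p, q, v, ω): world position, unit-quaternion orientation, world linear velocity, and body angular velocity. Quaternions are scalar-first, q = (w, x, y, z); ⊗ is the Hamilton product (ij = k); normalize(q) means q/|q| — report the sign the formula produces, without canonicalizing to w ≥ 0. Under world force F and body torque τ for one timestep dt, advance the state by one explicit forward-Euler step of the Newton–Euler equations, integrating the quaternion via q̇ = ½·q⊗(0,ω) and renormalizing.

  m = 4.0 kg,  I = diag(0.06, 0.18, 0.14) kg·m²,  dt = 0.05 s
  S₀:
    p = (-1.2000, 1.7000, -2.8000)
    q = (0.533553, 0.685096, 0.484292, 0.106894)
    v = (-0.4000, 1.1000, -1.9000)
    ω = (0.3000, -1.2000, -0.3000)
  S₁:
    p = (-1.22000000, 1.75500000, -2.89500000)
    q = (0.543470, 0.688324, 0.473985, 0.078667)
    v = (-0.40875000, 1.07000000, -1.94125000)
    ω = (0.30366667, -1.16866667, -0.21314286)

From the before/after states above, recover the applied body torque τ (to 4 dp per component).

rate change Δω = (0.00366667, 0.03133333, 0.08685714)
ω₀×(Iω₀) = (-0.0144, 0.0072, -0.0432)
applied torque τ = (-0.0100, 0.1200, 0.2000)

τ = (-0.0100, 0.1200, 0.2000)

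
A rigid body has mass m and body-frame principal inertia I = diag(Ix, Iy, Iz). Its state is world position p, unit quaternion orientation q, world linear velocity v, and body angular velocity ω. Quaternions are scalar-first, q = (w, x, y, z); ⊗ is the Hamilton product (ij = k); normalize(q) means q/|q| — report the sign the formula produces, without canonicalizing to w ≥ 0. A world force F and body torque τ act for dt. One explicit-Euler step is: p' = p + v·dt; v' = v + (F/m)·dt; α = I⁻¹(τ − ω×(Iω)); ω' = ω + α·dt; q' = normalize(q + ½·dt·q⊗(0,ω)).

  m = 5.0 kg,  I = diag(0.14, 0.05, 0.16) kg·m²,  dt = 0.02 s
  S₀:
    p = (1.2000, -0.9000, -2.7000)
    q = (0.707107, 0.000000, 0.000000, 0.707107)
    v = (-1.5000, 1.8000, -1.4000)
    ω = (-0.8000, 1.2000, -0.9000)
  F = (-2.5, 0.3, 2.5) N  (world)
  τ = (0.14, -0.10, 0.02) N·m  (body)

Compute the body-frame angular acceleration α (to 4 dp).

α = (1.8486, -1.7120, -0.4150)

precession coupling ω×(Iω) = (-0.1188, -0.0144, 0.0864)
angular accel α = (1.8486, -1.7120, -0.4150)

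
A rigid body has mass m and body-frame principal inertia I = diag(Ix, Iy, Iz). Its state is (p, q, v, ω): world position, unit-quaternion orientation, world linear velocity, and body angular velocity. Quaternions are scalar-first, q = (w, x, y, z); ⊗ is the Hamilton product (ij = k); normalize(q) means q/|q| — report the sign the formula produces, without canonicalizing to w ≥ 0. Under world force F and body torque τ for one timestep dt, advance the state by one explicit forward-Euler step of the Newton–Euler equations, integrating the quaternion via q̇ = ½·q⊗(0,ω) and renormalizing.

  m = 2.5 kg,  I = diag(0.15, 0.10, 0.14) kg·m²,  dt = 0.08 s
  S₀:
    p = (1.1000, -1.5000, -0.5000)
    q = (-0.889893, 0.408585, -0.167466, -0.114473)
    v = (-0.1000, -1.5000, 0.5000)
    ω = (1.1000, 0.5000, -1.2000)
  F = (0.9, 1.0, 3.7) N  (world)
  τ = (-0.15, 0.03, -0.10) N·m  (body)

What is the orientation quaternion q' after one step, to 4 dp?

2q̇ = q⊗(0,ω) = (-0.5030781, -0.7206866, -0.0805648, 1.4563767)
updated quaternion q' = (-0.9079, 0.3789, -0.1703, -0.0561)

q' = (-0.9079, 0.3789, -0.1703, -0.0561)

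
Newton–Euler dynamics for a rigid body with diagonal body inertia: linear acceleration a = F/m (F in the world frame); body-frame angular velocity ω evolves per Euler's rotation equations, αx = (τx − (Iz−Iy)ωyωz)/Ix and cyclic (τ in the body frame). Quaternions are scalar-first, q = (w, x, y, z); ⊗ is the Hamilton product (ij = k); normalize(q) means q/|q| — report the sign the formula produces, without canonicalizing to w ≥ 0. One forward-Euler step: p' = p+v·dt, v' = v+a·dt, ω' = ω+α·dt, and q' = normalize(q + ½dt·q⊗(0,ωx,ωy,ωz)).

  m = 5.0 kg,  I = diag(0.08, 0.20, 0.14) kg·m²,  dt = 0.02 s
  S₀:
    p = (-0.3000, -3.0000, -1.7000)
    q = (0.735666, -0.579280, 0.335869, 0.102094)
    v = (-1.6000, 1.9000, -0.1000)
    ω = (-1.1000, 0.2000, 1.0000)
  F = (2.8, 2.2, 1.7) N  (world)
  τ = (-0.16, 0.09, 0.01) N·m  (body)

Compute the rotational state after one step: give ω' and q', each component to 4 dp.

ω' = (-1.1370, 0.2024, 1.0052)
q' = (0.7275, -0.5842, 0.3420, 0.1120)

precession coupling ω×(Iω) = (-0.0120, 0.0660, -0.0264)
α = I⁻¹(τ − ω×Iω) = (-1.8500, 0.1200, 0.2600)
new body rate ω' = (-1.1370, 0.2024, 1.0052)
2q̇ = q⊗(0,ω) = (-0.8064758, -0.4937824, 0.6141098, 0.9892659)
q + ½dt·q⊗(0,ω), renormalized = (0.7275, -0.5842, 0.3420, 0.1120)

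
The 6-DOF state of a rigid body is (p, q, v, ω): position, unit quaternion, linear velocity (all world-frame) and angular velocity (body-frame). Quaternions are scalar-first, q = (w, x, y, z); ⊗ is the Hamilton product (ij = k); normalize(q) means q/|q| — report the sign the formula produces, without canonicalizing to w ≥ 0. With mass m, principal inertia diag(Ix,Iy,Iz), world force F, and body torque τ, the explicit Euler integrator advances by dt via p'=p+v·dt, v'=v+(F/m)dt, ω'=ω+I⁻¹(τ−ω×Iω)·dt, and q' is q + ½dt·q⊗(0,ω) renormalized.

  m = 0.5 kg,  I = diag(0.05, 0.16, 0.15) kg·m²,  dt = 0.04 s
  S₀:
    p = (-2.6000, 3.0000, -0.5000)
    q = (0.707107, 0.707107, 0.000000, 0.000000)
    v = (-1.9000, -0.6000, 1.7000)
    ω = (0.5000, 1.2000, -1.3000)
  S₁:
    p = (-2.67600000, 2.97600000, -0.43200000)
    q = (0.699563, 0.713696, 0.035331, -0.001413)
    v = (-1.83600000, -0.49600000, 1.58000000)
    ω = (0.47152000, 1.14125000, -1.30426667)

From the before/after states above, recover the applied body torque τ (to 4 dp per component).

τ = (-0.0200, -0.1700, 0.0500)

Δω = ω₁−ω₀ = (-0.02848000, -0.05875000, -0.00426667)
I·α + gyro = (-0.0200, -0.1700, 0.0500)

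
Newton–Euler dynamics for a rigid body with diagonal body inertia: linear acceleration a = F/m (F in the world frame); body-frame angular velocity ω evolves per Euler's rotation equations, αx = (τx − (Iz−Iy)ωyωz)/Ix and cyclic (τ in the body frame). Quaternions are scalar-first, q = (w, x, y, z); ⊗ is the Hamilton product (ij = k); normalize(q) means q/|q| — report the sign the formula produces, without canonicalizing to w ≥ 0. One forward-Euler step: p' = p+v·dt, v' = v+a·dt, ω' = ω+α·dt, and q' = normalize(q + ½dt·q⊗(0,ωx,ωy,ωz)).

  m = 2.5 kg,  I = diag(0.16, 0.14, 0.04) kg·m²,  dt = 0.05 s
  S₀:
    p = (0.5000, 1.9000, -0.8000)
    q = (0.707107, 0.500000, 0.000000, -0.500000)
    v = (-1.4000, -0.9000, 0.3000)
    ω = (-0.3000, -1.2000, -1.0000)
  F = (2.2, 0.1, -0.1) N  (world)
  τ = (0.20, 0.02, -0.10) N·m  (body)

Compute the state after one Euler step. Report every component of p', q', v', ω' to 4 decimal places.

p' = (0.4300, 1.8550, -0.7850)
q' = (0.6978, 0.4793, -0.0050, -0.5323)
v' = (-1.3560, -0.8980, 0.2980)
ω' = (-0.2000, -1.2057, -1.1160)

angular accel α = (2.0000, -0.1143, -2.3200)
ω + α·dt = (-0.2000, -1.2057, -1.1160)
Hamilton product q⊗(0,ω) = (-0.3500000, -0.8121321, -0.1985284, -1.3071070)
updated quaternion q' = (0.6978, 0.4793, -0.0050, -0.5323)
linear accel F/m = (0.8800, 0.0400, -0.0400)
p + v·dt = (0.4300, 1.8550, -0.7850)
new velocity v' = (-1.3560, -0.8980, 0.2980)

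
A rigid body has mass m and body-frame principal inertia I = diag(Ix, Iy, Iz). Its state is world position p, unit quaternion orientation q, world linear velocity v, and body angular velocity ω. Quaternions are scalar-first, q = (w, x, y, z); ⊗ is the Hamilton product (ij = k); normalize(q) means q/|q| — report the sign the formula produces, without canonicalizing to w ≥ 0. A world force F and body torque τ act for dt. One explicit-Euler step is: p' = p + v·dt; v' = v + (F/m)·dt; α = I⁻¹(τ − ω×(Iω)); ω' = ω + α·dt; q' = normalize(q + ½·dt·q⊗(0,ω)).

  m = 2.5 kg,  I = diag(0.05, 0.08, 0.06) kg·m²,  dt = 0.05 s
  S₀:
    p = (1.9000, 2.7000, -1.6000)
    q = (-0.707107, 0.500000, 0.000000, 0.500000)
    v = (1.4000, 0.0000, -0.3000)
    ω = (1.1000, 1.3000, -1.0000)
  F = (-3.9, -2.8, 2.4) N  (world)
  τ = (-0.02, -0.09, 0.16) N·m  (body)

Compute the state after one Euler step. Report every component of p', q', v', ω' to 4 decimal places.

p' = (1.9700, 2.7000, -1.6150)
q' = (-0.7075, 0.4637, 0.0033, 0.5333)
v' = (1.3220, -0.0560, -0.2520)
ω' = (1.0540, 1.2369, -0.9024)

precession coupling ω×(Iω) = (0.0260, 0.0110, 0.0429)
angular accel α = (-0.9200, -1.2625, 1.9517)
new body rate ω' = (1.0540, 1.2369, -0.9024)
Hamilton product q⊗(0,ω) = (-0.0500000, -1.4278177, 0.1307609, 1.3571070)
updated quaternion q' = (-0.7075, 0.4637, 0.0033, 0.5333)
p + v·dt = (1.9700, 2.7000, -1.6150)
v + (F/m)dt = (1.3220, -0.0560, -0.2520)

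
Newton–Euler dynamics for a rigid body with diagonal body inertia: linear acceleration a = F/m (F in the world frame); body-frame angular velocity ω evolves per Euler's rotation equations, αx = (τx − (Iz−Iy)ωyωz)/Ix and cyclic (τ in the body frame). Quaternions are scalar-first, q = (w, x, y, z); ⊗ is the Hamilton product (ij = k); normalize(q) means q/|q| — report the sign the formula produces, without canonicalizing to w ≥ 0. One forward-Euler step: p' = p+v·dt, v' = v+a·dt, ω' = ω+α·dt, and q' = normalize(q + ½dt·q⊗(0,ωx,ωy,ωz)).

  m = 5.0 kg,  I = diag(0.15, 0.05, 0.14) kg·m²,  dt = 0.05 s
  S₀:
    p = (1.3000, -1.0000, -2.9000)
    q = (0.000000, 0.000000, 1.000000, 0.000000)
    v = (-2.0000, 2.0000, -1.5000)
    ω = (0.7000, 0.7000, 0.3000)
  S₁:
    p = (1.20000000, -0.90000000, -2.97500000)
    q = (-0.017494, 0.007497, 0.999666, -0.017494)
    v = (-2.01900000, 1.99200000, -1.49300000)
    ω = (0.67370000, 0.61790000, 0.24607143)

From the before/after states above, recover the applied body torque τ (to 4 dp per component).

τ = (-0.0600, -0.0800, -0.2000)

Δω = ω₁−ω₀ = (-0.02630000, -0.08210000, -0.05392857)
applied torque τ = (-0.0600, -0.0800, -0.2000)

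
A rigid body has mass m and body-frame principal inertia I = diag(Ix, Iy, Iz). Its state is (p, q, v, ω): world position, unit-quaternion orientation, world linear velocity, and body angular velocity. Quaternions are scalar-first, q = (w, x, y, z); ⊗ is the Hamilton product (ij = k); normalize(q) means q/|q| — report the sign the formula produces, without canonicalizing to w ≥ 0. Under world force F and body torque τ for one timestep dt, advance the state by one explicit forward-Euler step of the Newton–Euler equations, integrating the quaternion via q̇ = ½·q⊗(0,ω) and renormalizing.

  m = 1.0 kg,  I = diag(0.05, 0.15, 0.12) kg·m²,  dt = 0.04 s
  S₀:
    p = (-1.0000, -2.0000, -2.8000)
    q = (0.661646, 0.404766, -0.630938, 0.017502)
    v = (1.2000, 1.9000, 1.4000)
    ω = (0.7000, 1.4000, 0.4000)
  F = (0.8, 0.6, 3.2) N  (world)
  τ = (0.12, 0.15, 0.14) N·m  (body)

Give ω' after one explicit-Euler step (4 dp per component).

gyro term ω×Iω = (-0.0168, -0.0196, 0.0980)
(τ − ω×Iω)/I = (2.7360, 1.1307, 0.3500)
new body rate ω' = (0.8094, 1.4452, 0.4140)

ω' = (0.8094, 1.4452, 0.4140)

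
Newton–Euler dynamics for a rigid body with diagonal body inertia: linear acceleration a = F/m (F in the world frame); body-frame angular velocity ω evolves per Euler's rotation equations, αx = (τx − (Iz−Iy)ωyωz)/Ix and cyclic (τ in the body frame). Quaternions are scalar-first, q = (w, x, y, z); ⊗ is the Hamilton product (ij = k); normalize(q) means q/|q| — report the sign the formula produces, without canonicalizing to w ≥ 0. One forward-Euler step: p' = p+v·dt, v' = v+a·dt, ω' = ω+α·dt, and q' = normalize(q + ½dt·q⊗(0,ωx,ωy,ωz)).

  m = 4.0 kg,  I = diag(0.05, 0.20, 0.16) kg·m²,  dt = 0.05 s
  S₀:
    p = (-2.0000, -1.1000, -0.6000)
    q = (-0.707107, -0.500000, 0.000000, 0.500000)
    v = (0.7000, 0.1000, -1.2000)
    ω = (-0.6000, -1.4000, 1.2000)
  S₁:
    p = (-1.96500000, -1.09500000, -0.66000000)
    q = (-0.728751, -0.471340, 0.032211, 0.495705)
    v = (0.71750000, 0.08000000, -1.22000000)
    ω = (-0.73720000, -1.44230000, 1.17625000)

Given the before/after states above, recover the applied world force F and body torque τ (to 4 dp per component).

F = (1.4000, -1.6000, -1.6000)
τ = (-0.0700, -0.0900, 0.0500)

Δω = ω₁−ω₀ = (-0.13720000, -0.04230000, -0.02375000)
applied torque τ = (-0.0700, -0.0900, 0.0500)
v₁ − v₀ = (0.01750000, -0.02000000, -0.02000000)
m·(v₁−v₀)/dt = (1.4000, -1.6000, -1.6000)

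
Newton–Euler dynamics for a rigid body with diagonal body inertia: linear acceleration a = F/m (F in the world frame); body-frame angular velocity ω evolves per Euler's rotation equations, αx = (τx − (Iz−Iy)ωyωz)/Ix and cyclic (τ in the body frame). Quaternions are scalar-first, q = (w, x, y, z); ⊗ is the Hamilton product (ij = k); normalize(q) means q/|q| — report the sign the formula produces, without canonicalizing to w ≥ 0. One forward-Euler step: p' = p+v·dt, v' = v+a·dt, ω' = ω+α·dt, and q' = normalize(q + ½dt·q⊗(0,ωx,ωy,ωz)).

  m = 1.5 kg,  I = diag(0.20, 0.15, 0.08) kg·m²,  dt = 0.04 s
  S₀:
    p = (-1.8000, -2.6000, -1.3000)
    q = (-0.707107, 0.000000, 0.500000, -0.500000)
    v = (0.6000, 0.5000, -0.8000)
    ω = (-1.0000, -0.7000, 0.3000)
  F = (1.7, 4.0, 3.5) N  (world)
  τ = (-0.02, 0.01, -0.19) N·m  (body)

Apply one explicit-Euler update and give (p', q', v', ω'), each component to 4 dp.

a = F/m = (1.1333, 2.6667, 2.3333)
p' = p + v·dt = (-1.7760, -2.5800, -1.3320)
v' = v + a·dt = (0.6453, 0.6067, -0.7067)
α = I⁻¹(τ − ω×Iω) = (-0.1735, 0.3067, -1.9375)
ω + α·dt = (-1.0069, -0.6877, 0.2225)
2q̇ = q⊗(0,ω) = (0.5000000, 0.5071070, 0.9949749, 0.2878679)
updated quaternion q' = (-0.6969, 0.0101, 0.5197, -0.4941)

p' = (-1.7760, -2.5800, -1.3320)
q' = (-0.6969, 0.0101, 0.5197, -0.4941)
v' = (0.6453, 0.6067, -0.7067)
ω' = (-1.0069, -0.6877, 0.2225)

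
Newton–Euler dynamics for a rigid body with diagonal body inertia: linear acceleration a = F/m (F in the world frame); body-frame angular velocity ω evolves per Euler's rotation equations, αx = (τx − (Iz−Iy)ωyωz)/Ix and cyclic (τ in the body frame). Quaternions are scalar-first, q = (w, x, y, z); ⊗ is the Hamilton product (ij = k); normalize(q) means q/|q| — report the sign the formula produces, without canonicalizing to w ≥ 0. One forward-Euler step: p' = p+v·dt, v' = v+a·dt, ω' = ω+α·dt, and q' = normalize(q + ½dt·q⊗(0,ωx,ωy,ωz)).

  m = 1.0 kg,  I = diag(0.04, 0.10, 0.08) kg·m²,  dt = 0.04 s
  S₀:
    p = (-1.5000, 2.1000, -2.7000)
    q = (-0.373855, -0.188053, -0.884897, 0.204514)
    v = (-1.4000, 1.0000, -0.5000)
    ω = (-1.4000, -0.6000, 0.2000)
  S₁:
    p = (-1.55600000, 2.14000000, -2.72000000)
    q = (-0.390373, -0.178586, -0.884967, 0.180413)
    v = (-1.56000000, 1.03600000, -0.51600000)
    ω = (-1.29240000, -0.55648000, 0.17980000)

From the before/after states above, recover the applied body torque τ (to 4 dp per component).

Δω = ω₁−ω₀ = (0.10760000, 0.04352000, -0.02020000)
I·α + gyro = (0.1100, 0.1200, 0.0100)

τ = (0.1100, 0.1200, 0.0100)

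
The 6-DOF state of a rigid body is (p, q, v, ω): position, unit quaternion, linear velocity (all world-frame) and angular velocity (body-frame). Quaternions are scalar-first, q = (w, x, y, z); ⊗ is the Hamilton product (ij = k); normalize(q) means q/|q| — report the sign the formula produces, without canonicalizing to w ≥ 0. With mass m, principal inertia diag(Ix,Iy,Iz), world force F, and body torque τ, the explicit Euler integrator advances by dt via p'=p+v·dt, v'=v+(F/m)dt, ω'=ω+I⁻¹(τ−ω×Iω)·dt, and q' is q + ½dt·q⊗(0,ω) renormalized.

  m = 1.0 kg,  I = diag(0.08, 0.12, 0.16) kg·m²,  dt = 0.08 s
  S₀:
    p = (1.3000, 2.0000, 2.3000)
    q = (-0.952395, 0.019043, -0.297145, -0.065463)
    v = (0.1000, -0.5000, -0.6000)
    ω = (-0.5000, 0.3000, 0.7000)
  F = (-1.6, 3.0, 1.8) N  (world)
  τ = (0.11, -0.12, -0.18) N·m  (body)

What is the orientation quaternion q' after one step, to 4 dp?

q' = (-0.9460, 0.0305, -0.3076, -0.0978)

2q̇ = q⊗(0,ω) = (0.1444891, 0.2878349, -0.2663171, -0.8095361)
q' = normalize(q + ½dt·q⊗(0,ω)) = (-0.9460, 0.0305, -0.3076, -0.0978)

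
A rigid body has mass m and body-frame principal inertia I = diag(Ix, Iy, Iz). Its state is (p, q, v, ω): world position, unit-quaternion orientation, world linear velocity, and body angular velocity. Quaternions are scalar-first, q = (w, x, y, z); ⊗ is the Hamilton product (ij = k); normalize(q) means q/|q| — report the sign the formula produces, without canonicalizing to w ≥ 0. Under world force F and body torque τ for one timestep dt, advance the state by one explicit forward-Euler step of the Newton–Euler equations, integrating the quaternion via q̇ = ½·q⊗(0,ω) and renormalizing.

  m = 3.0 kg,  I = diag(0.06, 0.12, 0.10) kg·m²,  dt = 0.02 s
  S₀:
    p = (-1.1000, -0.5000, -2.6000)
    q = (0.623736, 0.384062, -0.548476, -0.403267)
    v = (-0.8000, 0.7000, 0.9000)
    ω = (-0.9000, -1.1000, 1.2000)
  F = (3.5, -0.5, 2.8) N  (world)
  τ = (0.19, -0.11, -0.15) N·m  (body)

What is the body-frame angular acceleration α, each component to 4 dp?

precession coupling ω×(Iω) = (0.0264, 0.0432, 0.0594)
α = I⁻¹(τ − ω×Iω) = (2.7267, -1.2767, -2.0940)

α = (2.7267, -1.2767, -2.0940)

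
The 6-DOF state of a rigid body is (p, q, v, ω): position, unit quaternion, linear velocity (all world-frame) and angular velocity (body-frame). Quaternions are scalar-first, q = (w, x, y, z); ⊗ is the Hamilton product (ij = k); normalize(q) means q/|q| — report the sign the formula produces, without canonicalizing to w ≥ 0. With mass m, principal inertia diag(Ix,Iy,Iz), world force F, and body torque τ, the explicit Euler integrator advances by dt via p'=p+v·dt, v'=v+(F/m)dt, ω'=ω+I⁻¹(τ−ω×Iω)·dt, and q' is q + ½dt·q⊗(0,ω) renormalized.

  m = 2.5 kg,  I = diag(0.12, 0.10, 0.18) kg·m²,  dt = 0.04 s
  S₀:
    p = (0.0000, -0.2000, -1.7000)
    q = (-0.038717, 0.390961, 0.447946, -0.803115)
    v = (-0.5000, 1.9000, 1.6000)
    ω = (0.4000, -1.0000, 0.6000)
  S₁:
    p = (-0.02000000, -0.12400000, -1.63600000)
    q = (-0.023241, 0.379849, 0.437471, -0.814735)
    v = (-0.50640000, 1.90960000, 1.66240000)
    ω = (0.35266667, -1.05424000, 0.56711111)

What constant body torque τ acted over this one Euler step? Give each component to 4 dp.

τ = (-0.1900, -0.1500, -0.1400)

rate change Δω = (-0.04733333, -0.05424000, -0.03288889)
ω₀×(Iω₀) = (-0.0480, -0.0144, 0.0080)
τ = I·(Δω/dt) + ω₀×(Iω₀) = (-0.1900, -0.1500, -0.1400)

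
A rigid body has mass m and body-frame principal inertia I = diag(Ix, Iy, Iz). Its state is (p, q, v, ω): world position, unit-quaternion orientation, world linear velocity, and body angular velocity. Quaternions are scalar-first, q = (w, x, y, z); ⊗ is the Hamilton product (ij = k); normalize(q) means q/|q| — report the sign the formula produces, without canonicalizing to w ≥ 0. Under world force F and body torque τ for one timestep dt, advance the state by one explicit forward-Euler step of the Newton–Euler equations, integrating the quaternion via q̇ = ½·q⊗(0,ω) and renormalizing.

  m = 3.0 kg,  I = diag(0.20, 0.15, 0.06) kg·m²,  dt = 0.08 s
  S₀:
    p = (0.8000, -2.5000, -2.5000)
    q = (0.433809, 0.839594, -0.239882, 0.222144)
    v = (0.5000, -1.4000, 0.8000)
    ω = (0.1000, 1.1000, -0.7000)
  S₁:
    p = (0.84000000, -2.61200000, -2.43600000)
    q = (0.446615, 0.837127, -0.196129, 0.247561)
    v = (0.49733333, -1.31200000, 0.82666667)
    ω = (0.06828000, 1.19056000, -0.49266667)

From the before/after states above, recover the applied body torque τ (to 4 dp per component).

τ = (-0.0100, 0.1600, 0.1500)

Δω = ω₁−ω₀ = (-0.03172000, 0.09056000, 0.20733333)
ω₀×(Iω₀) = (0.0693, -0.0098, -0.0055)
τ = I·(Δω/dt) + ω₀×(Iω₀) = (-0.0100, 0.1600, 0.1500)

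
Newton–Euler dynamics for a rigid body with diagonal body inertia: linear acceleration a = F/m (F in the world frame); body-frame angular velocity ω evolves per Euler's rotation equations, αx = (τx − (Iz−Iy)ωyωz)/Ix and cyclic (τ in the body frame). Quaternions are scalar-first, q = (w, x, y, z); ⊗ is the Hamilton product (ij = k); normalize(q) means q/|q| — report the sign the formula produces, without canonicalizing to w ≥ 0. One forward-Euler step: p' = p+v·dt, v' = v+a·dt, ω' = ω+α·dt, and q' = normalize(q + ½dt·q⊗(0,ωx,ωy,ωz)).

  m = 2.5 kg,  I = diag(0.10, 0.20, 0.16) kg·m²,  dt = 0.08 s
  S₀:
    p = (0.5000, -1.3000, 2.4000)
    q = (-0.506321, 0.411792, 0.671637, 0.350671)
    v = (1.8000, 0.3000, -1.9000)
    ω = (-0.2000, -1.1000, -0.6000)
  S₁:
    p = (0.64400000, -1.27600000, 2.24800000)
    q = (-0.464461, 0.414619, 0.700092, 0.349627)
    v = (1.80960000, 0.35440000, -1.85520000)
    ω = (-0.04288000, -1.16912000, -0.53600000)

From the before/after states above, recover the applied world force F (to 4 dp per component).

F = (0.3000, 1.7000, 1.4000)

Δv = v₁−v₀ = (0.00960000, 0.05440000, 0.04480000)
F = m·Δv/dt = (0.3000, 1.7000, 1.4000)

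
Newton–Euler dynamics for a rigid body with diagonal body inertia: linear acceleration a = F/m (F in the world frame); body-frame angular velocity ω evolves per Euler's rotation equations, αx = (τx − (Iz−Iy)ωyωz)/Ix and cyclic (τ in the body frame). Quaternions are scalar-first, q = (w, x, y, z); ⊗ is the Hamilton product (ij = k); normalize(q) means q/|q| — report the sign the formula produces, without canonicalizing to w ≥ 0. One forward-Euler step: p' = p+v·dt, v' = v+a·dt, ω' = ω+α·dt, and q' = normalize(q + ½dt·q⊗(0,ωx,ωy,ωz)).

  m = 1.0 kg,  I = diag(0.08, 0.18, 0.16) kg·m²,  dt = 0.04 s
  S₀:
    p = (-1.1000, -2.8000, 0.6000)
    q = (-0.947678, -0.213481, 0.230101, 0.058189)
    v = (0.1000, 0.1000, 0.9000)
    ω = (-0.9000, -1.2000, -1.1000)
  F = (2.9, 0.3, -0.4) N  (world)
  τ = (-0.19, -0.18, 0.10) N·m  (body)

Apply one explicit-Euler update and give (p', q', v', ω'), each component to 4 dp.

linear accel F/m = (2.9000, 0.3000, -0.4000)
new position p' = (-1.0960, -2.7960, 0.6360)
v + (F/m)dt = (0.2160, 0.1120, 0.8840)
gyro term ω×Iω = (-0.0264, -0.0792, 0.1080)
α = I⁻¹(τ − ω×Iω) = (-2.0450, -0.5600, -0.0500)
new body rate ω' = (-0.9818, -1.2224, -1.1020)
Hamilton product q⊗(0,ω) = (0.1479962, 0.6696259, 0.8500144, 1.5057139)
q + ½dt·q⊗(0,ω), renormalized = (-0.9441, -0.2000, 0.2469, 0.0882)

p' = (-1.0960, -2.7960, 0.6360)
q' = (-0.9441, -0.2000, 0.2469, 0.0882)
v' = (0.2160, 0.1120, 0.8840)
ω' = (-0.9818, -1.2224, -1.1020)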